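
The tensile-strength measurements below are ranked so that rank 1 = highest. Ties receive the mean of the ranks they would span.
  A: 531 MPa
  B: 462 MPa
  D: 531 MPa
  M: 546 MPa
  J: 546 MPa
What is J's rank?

Sorted (descending): 546, 546, 531, 531, 462
The 2 values of 546 occupy positions 1–2 → average rank (1+2)/2 = 1.5.
The 2 values of 531 occupy positions 3–4 → average rank (3+4)/2 = 3.5.
J has value 546 MPa → rank 1.5.

1.5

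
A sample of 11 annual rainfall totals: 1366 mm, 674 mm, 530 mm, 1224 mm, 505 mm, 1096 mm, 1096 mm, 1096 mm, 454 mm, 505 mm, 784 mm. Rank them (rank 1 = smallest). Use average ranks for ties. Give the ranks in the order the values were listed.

11, 5, 4, 10, 2.5, 8, 8, 8, 1, 2.5, 6

Sorted (ascending): 454, 505, 505, 530, 674, 784, 1096, 1096, 1096, 1224, 1366
The 2 values of 505 occupy positions 2–3 → average rank (2+3)/2 = 2.5.
The 3 values of 1096 occupy positions 7–9 → average rank 8.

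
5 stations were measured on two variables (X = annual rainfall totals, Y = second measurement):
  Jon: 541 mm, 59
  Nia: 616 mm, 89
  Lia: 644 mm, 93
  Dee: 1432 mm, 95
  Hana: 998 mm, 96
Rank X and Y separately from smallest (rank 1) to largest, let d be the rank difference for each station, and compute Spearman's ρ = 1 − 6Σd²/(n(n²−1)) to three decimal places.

Ranks of variable 1: 1, 2, 3, 5, 4
Ranks of variable 2: 1, 2, 3, 4, 5
d = r₁ − r₂: 0, 0, 0, 1, -1
d²: 0, 0, 0, 1, 1; Σd² = 2
ρ = 1 − 6·2/(5·24) = 1 − 12/120 = 0.900

0.900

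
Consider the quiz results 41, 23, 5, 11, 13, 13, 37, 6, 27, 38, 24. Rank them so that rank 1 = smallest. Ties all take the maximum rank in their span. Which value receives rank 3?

11

Sorted (ascending): 5, 6, 11, 13, 13, 23, 24, 27, 37, 38, 41
The 2 values of 13 occupy positions 4–5 → each gets rank 5.
Rank 3 → value 11.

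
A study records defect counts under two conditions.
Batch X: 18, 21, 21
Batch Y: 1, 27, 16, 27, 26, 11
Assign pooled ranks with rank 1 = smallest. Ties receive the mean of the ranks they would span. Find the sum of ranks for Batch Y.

Sorted (ascending): 1, 11, 16, 18, 21, 21, 26, 27, 27
The 2 values of 21 occupy positions 5–6 → average rank (5+6)/2 = 5.5.
The 2 values of 27 occupy positions 8–9 → average rank (8+9)/2 = 8.5.
Batch Y values → pooled ranks: 1→1, 27→8.5, 16→3, 27→8.5, 26→7, 11→2
Rank sum = 1 + 8.5 + 3 + 8.5 + 7 + 2 = 30

30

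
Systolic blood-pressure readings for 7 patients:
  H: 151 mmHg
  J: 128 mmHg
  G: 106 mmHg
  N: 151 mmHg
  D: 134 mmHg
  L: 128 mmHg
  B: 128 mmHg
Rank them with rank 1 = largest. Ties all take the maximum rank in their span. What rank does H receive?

Sorted (descending): 151, 151, 134, 128, 128, 128, 106
The 2 values of 151 occupy positions 1–2 → each gets rank 2.
The 3 values of 128 occupy positions 4–6 → each gets rank 6.
H has value 151 mmHg → rank 2.

2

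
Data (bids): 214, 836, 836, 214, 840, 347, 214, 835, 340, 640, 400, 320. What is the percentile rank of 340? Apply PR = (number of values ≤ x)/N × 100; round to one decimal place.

41.7

N = 12.
Strictly below 340: 4. Equal to 340: 1.
PR = 5/12 × 100 = 41.7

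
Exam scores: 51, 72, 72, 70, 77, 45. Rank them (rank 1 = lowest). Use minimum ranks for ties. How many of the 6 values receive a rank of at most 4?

Sorted (ascending): 45, 51, 70, 72, 72, 77
The 2 values of 72 occupy positions 4–5 → each gets rank 4.
Ranks ≤ 4: {1, 2, 3, 4, 4} → 5 values.

5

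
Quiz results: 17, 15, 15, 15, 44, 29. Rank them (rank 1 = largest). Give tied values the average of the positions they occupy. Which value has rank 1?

44

Sorted (descending): 44, 29, 17, 15, 15, 15
The 3 values of 15 occupy positions 4–6 → average rank 5.
Rank 1 → value 44.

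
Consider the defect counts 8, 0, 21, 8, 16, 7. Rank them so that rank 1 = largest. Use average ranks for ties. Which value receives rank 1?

Sorted (descending): 21, 16, 8, 8, 7, 0
The 2 values of 8 occupy positions 3–4 → average rank (3+4)/2 = 3.5.
Rank 1 → value 21.

21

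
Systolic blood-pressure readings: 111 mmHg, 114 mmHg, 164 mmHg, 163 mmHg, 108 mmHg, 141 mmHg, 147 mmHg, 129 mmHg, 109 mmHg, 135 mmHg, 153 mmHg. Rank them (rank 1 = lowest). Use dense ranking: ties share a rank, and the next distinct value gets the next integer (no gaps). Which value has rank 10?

Sorted (ascending): 108, 109, 111, 114, 129, 135, 141, 147, 153, 163, 164
No ties — each value takes its position as its rank.
Rank 10 → value 163.

163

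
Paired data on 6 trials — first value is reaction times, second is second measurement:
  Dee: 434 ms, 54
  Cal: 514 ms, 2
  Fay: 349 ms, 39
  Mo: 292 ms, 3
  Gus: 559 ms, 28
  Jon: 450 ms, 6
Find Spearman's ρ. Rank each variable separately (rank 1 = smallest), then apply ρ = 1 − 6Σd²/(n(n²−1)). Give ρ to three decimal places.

Ranks of variable 1: 3, 5, 2, 1, 6, 4
Ranks of variable 2: 6, 1, 5, 2, 4, 3
d = r₁ − r₂: -3, 4, -3, -1, 2, 1
d²: 9, 16, 9, 1, 4, 1; Σd² = 40
ρ = 1 − 6·40/(6·35) = 1 − 240/210 = -0.143

-0.143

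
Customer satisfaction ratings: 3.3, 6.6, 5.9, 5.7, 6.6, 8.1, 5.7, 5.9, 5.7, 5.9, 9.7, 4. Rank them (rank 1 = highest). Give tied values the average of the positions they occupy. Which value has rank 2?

Sorted (descending): 9.7, 8.1, 6.6, 6.6, 5.9, 5.9, 5.9, 5.7, 5.7, 5.7, 4, 3.3
The 2 values of 6.6 occupy positions 3–4 → average rank (3+4)/2 = 3.5.
The 3 values of 5.9 occupy positions 5–7 → average rank 6.
The 3 values of 5.7 occupy positions 8–10 → average rank 9.
Rank 2 → value 8.1.

8.1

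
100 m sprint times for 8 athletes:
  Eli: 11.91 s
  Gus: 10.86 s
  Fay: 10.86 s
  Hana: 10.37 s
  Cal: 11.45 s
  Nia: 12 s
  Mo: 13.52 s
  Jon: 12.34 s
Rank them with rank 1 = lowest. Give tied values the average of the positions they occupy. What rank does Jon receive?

Sorted (ascending): 10.37, 10.86, 10.86, 11.45, 11.91, 12, 12.34, 13.52
The 2 values of 10.86 occupy positions 2–3 → average rank (2+3)/2 = 2.5.
Jon has value 12.34 s → rank 7.

7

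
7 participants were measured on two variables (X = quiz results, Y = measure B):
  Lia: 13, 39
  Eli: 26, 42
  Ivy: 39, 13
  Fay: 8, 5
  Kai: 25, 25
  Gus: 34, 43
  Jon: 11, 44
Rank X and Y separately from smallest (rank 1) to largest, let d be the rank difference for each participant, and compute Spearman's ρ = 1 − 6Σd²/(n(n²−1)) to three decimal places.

Ranks of variable 1: 3, 5, 7, 1, 4, 6, 2
Ranks of variable 2: 4, 5, 2, 1, 3, 6, 7
d = r₁ − r₂: -1, 0, 5, 0, 1, 0, -5
d²: 1, 0, 25, 0, 1, 0, 25; Σd² = 52
ρ = 1 − 6·52/(7·48) = 1 − 312/336 = 0.071

0.071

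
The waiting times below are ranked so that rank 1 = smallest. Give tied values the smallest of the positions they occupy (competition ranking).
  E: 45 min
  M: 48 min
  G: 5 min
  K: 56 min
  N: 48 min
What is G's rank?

Sorted (ascending): 5, 45, 48, 48, 56
The 2 values of 48 occupy positions 3–4 → each gets rank 3.
G has value 5 min → rank 1.

1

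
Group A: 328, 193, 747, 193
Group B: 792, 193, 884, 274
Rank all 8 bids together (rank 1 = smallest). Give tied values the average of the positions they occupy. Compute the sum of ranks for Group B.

21

Sorted (ascending): 193, 193, 193, 274, 328, 747, 792, 884
The 3 values of 193 occupy positions 1–3 → average rank 2.
Group B values → pooled ranks: 792→7, 193→2, 884→8, 274→4
Rank sum = 7 + 2 + 8 + 4 = 21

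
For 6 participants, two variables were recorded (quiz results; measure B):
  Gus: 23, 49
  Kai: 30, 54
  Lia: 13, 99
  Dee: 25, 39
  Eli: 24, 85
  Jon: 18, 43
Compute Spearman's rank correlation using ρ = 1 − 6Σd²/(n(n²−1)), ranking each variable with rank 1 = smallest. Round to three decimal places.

Ranks of variable 1: 3, 6, 1, 5, 4, 2
Ranks of variable 2: 3, 4, 6, 1, 5, 2
d = r₁ − r₂: 0, 2, -5, 4, -1, 0
d²: 0, 4, 25, 16, 1, 0; Σd² = 46
ρ = 1 − 6·46/(6·35) = 1 − 276/210 = -0.314

-0.314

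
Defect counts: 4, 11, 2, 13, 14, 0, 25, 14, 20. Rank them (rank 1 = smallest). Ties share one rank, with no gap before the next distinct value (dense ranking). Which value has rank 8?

25

Sorted (ascending): 0, 2, 4, 11, 13, 14, 14, 20, 25
The 2 values of 14 share dense rank 6.
Remaining distinct values take the next consecutive integers.
Rank 8 → value 25.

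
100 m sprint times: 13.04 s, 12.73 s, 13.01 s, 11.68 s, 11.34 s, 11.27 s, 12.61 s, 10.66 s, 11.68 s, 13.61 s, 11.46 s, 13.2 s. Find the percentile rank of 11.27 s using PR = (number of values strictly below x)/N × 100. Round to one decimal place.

N = 12.
Strictly below 11.27: 1. Equal to 11.27: 1.
PR = 1/12 × 100 = 8.3

8.3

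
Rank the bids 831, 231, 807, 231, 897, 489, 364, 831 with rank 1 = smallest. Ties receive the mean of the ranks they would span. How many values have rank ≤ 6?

5

Sorted (ascending): 231, 231, 364, 489, 807, 831, 831, 897
The 2 values of 231 occupy positions 1–2 → average rank (1+2)/2 = 1.5.
The 2 values of 831 occupy positions 6–7 → average rank (6+7)/2 = 6.5.
Ranks ≤ 6: {1.5, 1.5, 3, 4, 5} → 5 values.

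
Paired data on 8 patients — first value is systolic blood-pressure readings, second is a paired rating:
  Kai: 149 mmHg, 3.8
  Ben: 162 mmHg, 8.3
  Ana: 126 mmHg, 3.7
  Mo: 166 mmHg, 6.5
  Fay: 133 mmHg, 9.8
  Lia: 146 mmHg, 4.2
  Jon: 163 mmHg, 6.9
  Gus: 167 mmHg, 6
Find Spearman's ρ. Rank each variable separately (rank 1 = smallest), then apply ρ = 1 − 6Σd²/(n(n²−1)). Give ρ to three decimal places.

Ranks of variable 1: 4, 5, 1, 7, 2, 3, 6, 8
Ranks of variable 2: 2, 7, 1, 5, 8, 3, 6, 4
d = r₁ − r₂: 2, -2, 0, 2, -6, 0, 0, 4
d²: 4, 4, 0, 4, 36, 0, 0, 16; Σd² = 64
ρ = 1 − 6·64/(8·63) = 1 − 384/504 = 0.238

0.238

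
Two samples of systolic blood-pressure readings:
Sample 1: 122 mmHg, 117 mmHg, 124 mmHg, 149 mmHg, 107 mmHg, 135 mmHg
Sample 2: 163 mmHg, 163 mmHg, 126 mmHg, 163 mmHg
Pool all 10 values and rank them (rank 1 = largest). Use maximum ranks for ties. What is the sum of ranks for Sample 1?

43

Sorted (descending): 163, 163, 163, 149, 135, 126, 124, 122, 117, 107
The 3 values of 163 occupy positions 1–3 → each gets rank 3.
Sample 1 values → pooled ranks: 122→8, 117→9, 124→7, 149→4, 107→10, 135→5
Rank sum = 8 + 9 + 7 + 4 + 10 + 5 = 43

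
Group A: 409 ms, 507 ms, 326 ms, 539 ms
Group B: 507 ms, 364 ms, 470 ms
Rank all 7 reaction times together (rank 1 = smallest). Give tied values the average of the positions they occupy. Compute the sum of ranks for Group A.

16.5

Sorted (ascending): 326, 364, 409, 470, 507, 507, 539
The 2 values of 507 occupy positions 5–6 → average rank (5+6)/2 = 5.5.
Group A values → pooled ranks: 409→3, 507→5.5, 326→1, 539→7
Rank sum = 3 + 5.5 + 1 + 7 = 16.5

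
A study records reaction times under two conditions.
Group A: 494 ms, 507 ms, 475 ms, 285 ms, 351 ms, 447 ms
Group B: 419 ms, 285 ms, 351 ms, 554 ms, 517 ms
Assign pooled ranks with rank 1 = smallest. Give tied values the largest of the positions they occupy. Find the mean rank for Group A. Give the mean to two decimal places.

Sorted (ascending): 285, 285, 351, 351, 419, 447, 475, 494, 507, 517, 554
The 2 values of 285 occupy positions 1–2 → each gets rank 2.
The 2 values of 351 occupy positions 3–4 → each gets rank 4.
Group A values → pooled ranks: 494→8, 507→9, 475→7, 285→2, 351→4, 447→6
Mean rank = (8 + 9 + 7 + 2 + 4 + 6) / 6 = 6.00

6.00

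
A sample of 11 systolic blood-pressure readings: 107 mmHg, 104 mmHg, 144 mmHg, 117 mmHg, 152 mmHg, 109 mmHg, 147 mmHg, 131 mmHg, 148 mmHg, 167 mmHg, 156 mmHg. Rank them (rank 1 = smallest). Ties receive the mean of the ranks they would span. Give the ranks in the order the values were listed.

2, 1, 6, 4, 9, 3, 7, 5, 8, 11, 10

Sorted (ascending): 104, 107, 109, 117, 131, 144, 147, 148, 152, 156, 167
No ties — each value takes its position as its rank.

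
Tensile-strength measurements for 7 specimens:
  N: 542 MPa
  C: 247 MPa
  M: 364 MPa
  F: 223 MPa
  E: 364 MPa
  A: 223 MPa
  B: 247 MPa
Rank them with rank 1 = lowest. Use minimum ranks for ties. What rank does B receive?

Sorted (ascending): 223, 223, 247, 247, 364, 364, 542
The 2 values of 223 occupy positions 1–2 → each gets rank 1.
The 2 values of 247 occupy positions 3–4 → each gets rank 3.
The 2 values of 364 occupy positions 5–6 → each gets rank 5.
B has value 247 MPa → rank 3.

3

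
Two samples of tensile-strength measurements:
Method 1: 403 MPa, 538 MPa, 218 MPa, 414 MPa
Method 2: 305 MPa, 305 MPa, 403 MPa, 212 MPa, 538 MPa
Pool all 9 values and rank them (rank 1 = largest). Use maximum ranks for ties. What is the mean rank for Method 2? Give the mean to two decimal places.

Sorted (descending): 538, 538, 414, 403, 403, 305, 305, 218, 212
The 2 values of 538 occupy positions 1–2 → each gets rank 2.
The 2 values of 403 occupy positions 4–5 → each gets rank 5.
The 2 values of 305 occupy positions 6–7 → each gets rank 7.
Method 2 values → pooled ranks: 305→7, 305→7, 403→5, 212→9, 538→2
Mean rank = (7 + 7 + 5 + 9 + 2) / 5 = 6.00

6.00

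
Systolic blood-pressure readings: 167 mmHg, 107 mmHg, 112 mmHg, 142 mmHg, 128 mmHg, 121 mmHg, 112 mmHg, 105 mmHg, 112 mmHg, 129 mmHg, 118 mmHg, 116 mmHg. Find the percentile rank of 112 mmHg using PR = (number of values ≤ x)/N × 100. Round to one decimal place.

41.7

N = 12.
Strictly below 112: 2. Equal to 112: 3.
PR = 5/12 × 100 = 41.7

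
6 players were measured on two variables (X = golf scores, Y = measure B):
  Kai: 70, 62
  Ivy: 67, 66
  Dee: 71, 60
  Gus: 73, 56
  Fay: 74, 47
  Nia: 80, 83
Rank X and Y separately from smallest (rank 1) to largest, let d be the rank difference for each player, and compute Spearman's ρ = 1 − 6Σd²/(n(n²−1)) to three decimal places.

Ranks of variable 1: 2, 1, 3, 4, 5, 6
Ranks of variable 2: 4, 5, 3, 2, 1, 6
d = r₁ − r₂: -2, -4, 0, 2, 4, 0
d²: 4, 16, 0, 4, 16, 0; Σd² = 40
ρ = 1 − 6·40/(6·35) = 1 − 240/210 = -0.143

-0.143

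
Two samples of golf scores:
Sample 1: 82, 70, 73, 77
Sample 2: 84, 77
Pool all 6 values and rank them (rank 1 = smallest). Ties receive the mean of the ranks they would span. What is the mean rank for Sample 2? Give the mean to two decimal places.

4.75

Sorted (ascending): 70, 73, 77, 77, 82, 84
The 2 values of 77 occupy positions 3–4 → average rank (3+4)/2 = 3.5.
Sample 2 values → pooled ranks: 84→6, 77→3.5
Mean rank = (6 + 3.5) / 2 = 4.75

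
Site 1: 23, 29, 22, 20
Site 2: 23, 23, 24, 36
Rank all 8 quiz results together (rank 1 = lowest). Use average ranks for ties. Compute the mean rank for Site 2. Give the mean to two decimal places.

5.50

Sorted (ascending): 20, 22, 23, 23, 23, 24, 29, 36
The 3 values of 23 occupy positions 3–5 → average rank 4.
Site 2 values → pooled ranks: 23→4, 23→4, 24→6, 36→8
Mean rank = (4 + 4 + 6 + 8) / 4 = 5.50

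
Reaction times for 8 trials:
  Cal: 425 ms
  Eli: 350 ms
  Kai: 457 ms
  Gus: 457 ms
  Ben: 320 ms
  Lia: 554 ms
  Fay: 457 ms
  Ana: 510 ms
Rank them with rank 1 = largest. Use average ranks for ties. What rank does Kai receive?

4

Sorted (descending): 554, 510, 457, 457, 457, 425, 350, 320
The 3 values of 457 occupy positions 3–5 → average rank 4.
Kai has value 457 ms → rank 4.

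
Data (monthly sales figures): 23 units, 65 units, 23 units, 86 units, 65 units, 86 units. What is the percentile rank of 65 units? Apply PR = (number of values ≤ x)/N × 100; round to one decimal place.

66.7

N = 6.
Strictly below 65: 2. Equal to 65: 2.
PR = 4/6 × 100 = 66.7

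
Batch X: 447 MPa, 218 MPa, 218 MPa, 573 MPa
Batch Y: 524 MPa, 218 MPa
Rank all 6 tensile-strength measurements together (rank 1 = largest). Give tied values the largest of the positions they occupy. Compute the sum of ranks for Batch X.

16

Sorted (descending): 573, 524, 447, 218, 218, 218
The 3 values of 218 occupy positions 4–6 → each gets rank 6.
Batch X values → pooled ranks: 447→3, 218→6, 218→6, 573→1
Rank sum = 3 + 6 + 6 + 1 = 16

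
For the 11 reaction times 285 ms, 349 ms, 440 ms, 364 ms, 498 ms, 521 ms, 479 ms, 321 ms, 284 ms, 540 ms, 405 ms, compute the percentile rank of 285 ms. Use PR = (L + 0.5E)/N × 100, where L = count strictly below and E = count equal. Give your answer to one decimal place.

N = 11.
Strictly below 285: 1. Equal to 285: 1.
PR = (1 + 0.5·1)/11 × 100 = 13.6

13.6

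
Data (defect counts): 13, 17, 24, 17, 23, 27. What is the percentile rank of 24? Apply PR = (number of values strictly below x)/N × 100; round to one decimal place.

N = 6.
Strictly below 24: 4. Equal to 24: 1.
PR = 4/6 × 100 = 66.7

66.7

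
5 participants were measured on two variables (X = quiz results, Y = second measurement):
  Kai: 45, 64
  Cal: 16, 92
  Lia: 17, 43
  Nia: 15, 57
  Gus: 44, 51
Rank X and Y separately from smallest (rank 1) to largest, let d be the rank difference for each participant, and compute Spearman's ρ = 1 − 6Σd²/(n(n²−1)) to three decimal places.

Ranks of variable 1: 5, 2, 3, 1, 4
Ranks of variable 2: 4, 5, 1, 3, 2
d = r₁ − r₂: 1, -3, 2, -2, 2
d²: 1, 9, 4, 4, 4; Σd² = 22
ρ = 1 − 6·22/(5·24) = 1 − 132/120 = -0.100

-0.100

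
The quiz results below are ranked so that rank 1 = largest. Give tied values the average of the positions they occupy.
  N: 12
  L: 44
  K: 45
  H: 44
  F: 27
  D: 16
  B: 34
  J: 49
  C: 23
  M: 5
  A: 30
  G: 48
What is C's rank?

9

Sorted (descending): 49, 48, 45, 44, 44, 34, 30, 27, 23, 16, 12, 5
The 2 values of 44 occupy positions 4–5 → average rank (4+5)/2 = 4.5.
C has value 23 → rank 9.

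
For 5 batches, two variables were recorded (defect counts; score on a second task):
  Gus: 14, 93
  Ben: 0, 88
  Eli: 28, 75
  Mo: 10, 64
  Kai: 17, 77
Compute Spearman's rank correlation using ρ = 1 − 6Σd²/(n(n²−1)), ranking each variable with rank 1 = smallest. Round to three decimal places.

Ranks of variable 1: 3, 1, 5, 2, 4
Ranks of variable 2: 5, 4, 2, 1, 3
d = r₁ − r₂: -2, -3, 3, 1, 1
d²: 4, 9, 9, 1, 1; Σd² = 24
ρ = 1 − 6·24/(5·24) = 1 − 144/120 = -0.200

-0.200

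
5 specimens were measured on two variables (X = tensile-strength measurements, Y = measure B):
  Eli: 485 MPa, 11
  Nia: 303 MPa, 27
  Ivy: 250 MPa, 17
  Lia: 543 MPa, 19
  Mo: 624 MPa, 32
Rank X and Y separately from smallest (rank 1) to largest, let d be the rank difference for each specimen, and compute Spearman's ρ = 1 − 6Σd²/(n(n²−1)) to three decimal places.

0.500

Ranks of variable 1: 3, 2, 1, 4, 5
Ranks of variable 2: 1, 4, 2, 3, 5
d = r₁ − r₂: 2, -2, -1, 1, 0
d²: 4, 4, 1, 1, 0; Σd² = 10
ρ = 1 − 6·10/(5·24) = 1 − 60/120 = 0.500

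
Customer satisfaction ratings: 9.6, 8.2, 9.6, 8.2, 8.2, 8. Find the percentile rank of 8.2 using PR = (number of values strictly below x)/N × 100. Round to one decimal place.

16.7

N = 6.
Strictly below 8.2: 1. Equal to 8.2: 3.
PR = 1/6 × 100 = 16.7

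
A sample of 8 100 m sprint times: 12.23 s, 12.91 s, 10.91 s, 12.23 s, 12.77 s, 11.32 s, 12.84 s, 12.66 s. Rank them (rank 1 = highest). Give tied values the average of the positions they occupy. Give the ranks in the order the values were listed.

5.5, 1, 8, 5.5, 3, 7, 2, 4

Sorted (descending): 12.91, 12.84, 12.77, 12.66, 12.23, 12.23, 11.32, 10.91
The 2 values of 12.23 occupy positions 5–6 → average rank (5+6)/2 = 5.5.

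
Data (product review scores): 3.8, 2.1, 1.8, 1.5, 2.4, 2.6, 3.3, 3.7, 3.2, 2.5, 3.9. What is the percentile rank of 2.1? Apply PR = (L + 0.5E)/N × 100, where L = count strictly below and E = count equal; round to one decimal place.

22.7

N = 11.
Strictly below 2.1: 2. Equal to 2.1: 1.
PR = (2 + 0.5·1)/11 × 100 = 22.7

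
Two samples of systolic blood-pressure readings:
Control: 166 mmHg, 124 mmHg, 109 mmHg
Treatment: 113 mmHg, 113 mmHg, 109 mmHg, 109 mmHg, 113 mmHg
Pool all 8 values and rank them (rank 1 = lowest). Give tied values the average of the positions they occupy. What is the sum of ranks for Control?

17

Sorted (ascending): 109, 109, 109, 113, 113, 113, 124, 166
The 3 values of 109 occupy positions 1–3 → average rank 2.
The 3 values of 113 occupy positions 4–6 → average rank 5.
Control values → pooled ranks: 166→8, 124→7, 109→2
Rank sum = 8 + 7 + 2 = 17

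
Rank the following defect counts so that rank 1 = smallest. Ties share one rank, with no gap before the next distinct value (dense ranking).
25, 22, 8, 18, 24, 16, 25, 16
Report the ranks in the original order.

6, 4, 1, 3, 5, 2, 6, 2

Sorted (ascending): 8, 16, 16, 18, 22, 24, 25, 25
The 2 values of 16 share dense rank 2.
The 2 values of 25 share dense rank 6.
Remaining distinct values take the next consecutive integers.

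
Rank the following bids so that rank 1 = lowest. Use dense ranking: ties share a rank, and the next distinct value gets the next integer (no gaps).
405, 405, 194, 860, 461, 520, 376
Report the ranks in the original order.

3, 3, 1, 6, 4, 5, 2

Sorted (ascending): 194, 376, 405, 405, 461, 520, 860
The 2 values of 405 share dense rank 3.
Remaining distinct values take the next consecutive integers.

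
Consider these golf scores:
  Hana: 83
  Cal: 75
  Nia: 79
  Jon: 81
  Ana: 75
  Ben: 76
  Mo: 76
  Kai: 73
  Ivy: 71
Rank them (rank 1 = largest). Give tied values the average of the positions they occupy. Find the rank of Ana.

6.5

Sorted (descending): 83, 81, 79, 76, 76, 75, 75, 73, 71
The 2 values of 76 occupy positions 4–5 → average rank (4+5)/2 = 4.5.
The 2 values of 75 occupy positions 6–7 → average rank (6+7)/2 = 6.5.
Ana has value 75 → rank 6.5.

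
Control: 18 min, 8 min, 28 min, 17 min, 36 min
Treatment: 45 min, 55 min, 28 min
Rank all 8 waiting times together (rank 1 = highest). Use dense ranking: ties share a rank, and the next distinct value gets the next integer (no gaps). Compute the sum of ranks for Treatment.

7

Sorted (descending): 55, 45, 36, 28, 28, 18, 17, 8
The 2 values of 28 share dense rank 4.
Remaining distinct values take the next consecutive integers.
Treatment values → pooled ranks: 45→2, 55→1, 28→4
Rank sum = 2 + 1 + 4 = 7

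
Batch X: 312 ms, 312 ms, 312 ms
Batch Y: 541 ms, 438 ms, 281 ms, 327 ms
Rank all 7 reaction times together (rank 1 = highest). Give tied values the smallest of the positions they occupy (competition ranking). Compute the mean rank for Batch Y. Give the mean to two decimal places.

Sorted (descending): 541, 438, 327, 312, 312, 312, 281
The 3 values of 312 occupy positions 4–6 → each gets rank 4.
Batch Y values → pooled ranks: 541→1, 438→2, 281→7, 327→3
Mean rank = (1 + 2 + 7 + 3) / 4 = 3.25

3.25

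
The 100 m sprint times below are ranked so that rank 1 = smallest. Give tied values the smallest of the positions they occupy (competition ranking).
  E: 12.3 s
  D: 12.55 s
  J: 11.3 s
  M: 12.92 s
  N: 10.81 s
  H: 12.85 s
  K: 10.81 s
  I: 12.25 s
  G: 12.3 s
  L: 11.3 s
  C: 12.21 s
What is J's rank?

3

Sorted (ascending): 10.81, 10.81, 11.3, 11.3, 12.21, 12.25, 12.3, 12.3, 12.55, 12.85, 12.92
The 2 values of 10.81 occupy positions 1–2 → each gets rank 1.
The 2 values of 11.3 occupy positions 3–4 → each gets rank 3.
The 2 values of 12.3 occupy positions 7–8 → each gets rank 7.
J has value 11.3 s → rank 3.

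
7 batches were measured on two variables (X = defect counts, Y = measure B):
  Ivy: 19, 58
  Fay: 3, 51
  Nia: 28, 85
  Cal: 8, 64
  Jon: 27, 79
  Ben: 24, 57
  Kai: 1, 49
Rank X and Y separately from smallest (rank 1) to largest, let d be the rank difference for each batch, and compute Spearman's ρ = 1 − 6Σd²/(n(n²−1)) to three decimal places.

Ranks of variable 1: 4, 2, 7, 3, 6, 5, 1
Ranks of variable 2: 4, 2, 7, 5, 6, 3, 1
d = r₁ − r₂: 0, 0, 0, -2, 0, 2, 0
d²: 0, 0, 0, 4, 0, 4, 0; Σd² = 8
ρ = 1 − 6·8/(7·48) = 1 − 48/336 = 0.857

0.857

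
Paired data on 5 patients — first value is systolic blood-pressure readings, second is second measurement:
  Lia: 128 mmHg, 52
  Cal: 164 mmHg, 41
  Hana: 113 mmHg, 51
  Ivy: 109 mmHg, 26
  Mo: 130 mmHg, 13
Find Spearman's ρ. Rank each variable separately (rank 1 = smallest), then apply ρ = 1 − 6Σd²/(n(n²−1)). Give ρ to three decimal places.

-0.100

Ranks of variable 1: 3, 5, 2, 1, 4
Ranks of variable 2: 5, 3, 4, 2, 1
d = r₁ − r₂: -2, 2, -2, -1, 3
d²: 4, 4, 4, 1, 9; Σd² = 22
ρ = 1 − 6·22/(5·24) = 1 − 132/120 = -0.100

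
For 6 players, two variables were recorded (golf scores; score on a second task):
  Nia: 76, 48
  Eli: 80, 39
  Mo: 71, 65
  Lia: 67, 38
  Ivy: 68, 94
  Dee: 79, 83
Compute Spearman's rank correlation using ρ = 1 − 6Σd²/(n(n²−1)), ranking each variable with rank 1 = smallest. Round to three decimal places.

Ranks of variable 1: 4, 6, 3, 1, 2, 5
Ranks of variable 2: 3, 2, 4, 1, 6, 5
d = r₁ − r₂: 1, 4, -1, 0, -4, 0
d²: 1, 16, 1, 0, 16, 0; Σd² = 34
ρ = 1 − 6·34/(6·35) = 1 − 204/210 = 0.029

0.029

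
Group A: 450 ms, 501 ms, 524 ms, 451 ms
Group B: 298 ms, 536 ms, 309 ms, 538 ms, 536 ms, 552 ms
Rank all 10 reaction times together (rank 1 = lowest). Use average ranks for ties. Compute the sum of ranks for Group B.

37

Sorted (ascending): 298, 309, 450, 451, 501, 524, 536, 536, 538, 552
The 2 values of 536 occupy positions 7–8 → average rank (7+8)/2 = 7.5.
Group B values → pooled ranks: 298→1, 536→7.5, 309→2, 538→9, 536→7.5, 552→10
Rank sum = 1 + 7.5 + 2 + 9 + 7.5 + 10 = 37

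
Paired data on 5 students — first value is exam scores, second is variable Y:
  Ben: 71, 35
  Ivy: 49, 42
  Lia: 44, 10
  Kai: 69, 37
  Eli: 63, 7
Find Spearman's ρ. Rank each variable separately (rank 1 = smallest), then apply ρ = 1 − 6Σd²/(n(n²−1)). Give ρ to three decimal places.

0.100

Ranks of variable 1: 5, 2, 1, 4, 3
Ranks of variable 2: 3, 5, 2, 4, 1
d = r₁ − r₂: 2, -3, -1, 0, 2
d²: 4, 9, 1, 0, 4; Σd² = 18
ρ = 1 − 6·18/(5·24) = 1 − 108/120 = 0.100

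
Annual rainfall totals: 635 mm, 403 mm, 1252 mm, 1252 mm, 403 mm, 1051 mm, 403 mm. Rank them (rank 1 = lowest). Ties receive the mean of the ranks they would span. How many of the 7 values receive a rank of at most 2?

3

Sorted (ascending): 403, 403, 403, 635, 1051, 1252, 1252
The 3 values of 403 occupy positions 1–3 → average rank 2.
The 2 values of 1252 occupy positions 6–7 → average rank (6+7)/2 = 6.5.
Ranks ≤ 2: {2, 2, 2} → 3 values.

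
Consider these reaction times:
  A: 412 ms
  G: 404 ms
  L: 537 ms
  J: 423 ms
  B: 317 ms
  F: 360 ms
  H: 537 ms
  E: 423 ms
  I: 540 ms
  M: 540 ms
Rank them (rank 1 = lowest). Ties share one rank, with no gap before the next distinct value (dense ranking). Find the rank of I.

Sorted (ascending): 317, 360, 404, 412, 423, 423, 537, 537, 540, 540
The 2 values of 423 share dense rank 5.
The 2 values of 537 share dense rank 6.
The 2 values of 540 share dense rank 7.
Remaining distinct values take the next consecutive integers.
I has value 540 ms → rank 7.

7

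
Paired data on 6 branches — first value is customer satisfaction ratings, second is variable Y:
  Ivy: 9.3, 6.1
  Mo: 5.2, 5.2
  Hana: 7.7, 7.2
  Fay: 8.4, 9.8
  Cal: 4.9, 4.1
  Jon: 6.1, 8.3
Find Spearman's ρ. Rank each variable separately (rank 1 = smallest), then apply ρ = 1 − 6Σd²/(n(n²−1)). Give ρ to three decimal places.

0.600

Ranks of variable 1: 6, 2, 4, 5, 1, 3
Ranks of variable 2: 3, 2, 4, 6, 1, 5
d = r₁ − r₂: 3, 0, 0, -1, 0, -2
d²: 9, 0, 0, 1, 0, 4; Σd² = 14
ρ = 1 − 6·14/(6·35) = 1 − 84/210 = 0.600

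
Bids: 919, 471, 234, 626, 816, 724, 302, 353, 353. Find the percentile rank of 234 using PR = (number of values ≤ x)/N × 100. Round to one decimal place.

11.1

N = 9.
Strictly below 234: 0. Equal to 234: 1.
PR = 1/9 × 100 = 11.1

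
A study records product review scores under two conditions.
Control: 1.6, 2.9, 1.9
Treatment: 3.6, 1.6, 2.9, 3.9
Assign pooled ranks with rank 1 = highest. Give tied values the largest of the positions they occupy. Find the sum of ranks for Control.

Sorted (descending): 3.9, 3.6, 2.9, 2.9, 1.9, 1.6, 1.6
The 2 values of 2.9 occupy positions 3–4 → each gets rank 4.
The 2 values of 1.6 occupy positions 6–7 → each gets rank 7.
Control values → pooled ranks: 1.6→7, 2.9→4, 1.9→5
Rank sum = 7 + 4 + 5 = 16

16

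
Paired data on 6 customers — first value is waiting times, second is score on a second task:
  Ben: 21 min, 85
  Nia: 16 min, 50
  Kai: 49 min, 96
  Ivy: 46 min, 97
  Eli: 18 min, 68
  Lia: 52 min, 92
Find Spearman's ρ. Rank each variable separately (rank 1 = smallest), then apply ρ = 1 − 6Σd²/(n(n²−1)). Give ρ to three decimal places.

0.771

Ranks of variable 1: 3, 1, 5, 4, 2, 6
Ranks of variable 2: 3, 1, 5, 6, 2, 4
d = r₁ − r₂: 0, 0, 0, -2, 0, 2
d²: 0, 0, 0, 4, 0, 4; Σd² = 8
ρ = 1 − 6·8/(6·35) = 1 − 48/210 = 0.771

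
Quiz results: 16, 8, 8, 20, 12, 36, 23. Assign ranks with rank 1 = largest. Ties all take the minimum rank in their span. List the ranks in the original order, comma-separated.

4, 6, 6, 3, 5, 1, 2

Sorted (descending): 36, 23, 20, 16, 12, 8, 8
The 2 values of 8 occupy positions 6–7 → each gets rank 6.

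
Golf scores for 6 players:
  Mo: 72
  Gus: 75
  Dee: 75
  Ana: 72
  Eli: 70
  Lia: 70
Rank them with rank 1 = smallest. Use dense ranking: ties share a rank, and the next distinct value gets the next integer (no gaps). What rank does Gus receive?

3

Sorted (ascending): 70, 70, 72, 72, 75, 75
The 2 values of 70 share dense rank 1.
The 2 values of 72 share dense rank 2.
The 2 values of 75 share dense rank 3.
Gus has value 75 → rank 3.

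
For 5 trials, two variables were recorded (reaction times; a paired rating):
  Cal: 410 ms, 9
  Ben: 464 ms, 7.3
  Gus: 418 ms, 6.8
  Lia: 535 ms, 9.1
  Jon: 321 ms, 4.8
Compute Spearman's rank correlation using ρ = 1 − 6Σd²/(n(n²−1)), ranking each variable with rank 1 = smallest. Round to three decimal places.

0.700

Ranks of variable 1: 2, 4, 3, 5, 1
Ranks of variable 2: 4, 3, 2, 5, 1
d = r₁ − r₂: -2, 1, 1, 0, 0
d²: 4, 1, 1, 0, 0; Σd² = 6
ρ = 1 − 6·6/(5·24) = 1 − 36/120 = 0.700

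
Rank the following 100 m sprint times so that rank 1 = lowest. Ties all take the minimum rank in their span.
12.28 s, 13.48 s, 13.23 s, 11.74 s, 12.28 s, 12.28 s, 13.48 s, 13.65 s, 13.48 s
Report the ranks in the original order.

2, 6, 5, 1, 2, 2, 6, 9, 6

Sorted (ascending): 11.74, 12.28, 12.28, 12.28, 13.23, 13.48, 13.48, 13.48, 13.65
The 3 values of 12.28 occupy positions 2–4 → each gets rank 2.
The 3 values of 13.48 occupy positions 6–8 → each gets rank 6.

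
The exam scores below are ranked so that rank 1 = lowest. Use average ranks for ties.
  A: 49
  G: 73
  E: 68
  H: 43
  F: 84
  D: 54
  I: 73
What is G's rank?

Sorted (ascending): 43, 49, 54, 68, 73, 73, 84
The 2 values of 73 occupy positions 5–6 → average rank (5+6)/2 = 5.5.
G has value 73 → rank 5.5.

5.5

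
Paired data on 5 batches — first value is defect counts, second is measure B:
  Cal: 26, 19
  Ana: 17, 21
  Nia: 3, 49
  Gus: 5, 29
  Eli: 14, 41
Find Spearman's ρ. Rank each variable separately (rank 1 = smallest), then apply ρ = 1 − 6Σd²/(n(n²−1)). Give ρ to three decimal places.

-0.900

Ranks of variable 1: 5, 4, 1, 2, 3
Ranks of variable 2: 1, 2, 5, 3, 4
d = r₁ − r₂: 4, 2, -4, -1, -1
d²: 16, 4, 16, 1, 1; Σd² = 38
ρ = 1 − 6·38/(5·24) = 1 − 228/120 = -0.900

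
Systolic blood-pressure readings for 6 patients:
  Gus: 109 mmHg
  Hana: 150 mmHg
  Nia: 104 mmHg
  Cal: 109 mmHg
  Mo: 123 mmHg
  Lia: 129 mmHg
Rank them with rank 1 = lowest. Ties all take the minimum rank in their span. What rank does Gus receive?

2

Sorted (ascending): 104, 109, 109, 123, 129, 150
The 2 values of 109 occupy positions 2–3 → each gets rank 2.
Gus has value 109 mmHg → rank 2.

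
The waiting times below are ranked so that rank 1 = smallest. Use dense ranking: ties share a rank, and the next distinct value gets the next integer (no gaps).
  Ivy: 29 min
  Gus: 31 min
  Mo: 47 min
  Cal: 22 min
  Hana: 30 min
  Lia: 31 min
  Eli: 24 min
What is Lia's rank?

Sorted (ascending): 22, 24, 29, 30, 31, 31, 47
The 2 values of 31 share dense rank 5.
Remaining distinct values take the next consecutive integers.
Lia has value 31 min → rank 5.

5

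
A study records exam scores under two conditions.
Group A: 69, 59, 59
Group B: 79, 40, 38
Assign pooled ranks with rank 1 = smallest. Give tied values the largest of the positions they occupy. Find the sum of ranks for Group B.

9

Sorted (ascending): 38, 40, 59, 59, 69, 79
The 2 values of 59 occupy positions 3–4 → each gets rank 4.
Group B values → pooled ranks: 79→6, 40→2, 38→1
Rank sum = 6 + 2 + 1 = 9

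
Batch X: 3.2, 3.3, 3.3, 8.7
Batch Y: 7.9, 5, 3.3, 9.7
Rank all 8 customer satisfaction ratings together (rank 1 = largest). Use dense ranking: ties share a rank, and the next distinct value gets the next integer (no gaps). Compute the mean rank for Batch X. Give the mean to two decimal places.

Sorted (descending): 9.7, 8.7, 7.9, 5, 3.3, 3.3, 3.3, 3.2
The 3 values of 3.3 share dense rank 5.
Remaining distinct values take the next consecutive integers.
Batch X values → pooled ranks: 3.2→6, 3.3→5, 3.3→5, 8.7→2
Mean rank = (6 + 5 + 5 + 2) / 4 = 4.50

4.50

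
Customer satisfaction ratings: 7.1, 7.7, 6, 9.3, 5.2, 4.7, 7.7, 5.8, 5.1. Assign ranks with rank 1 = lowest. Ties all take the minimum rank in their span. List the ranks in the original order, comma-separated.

Sorted (ascending): 4.7, 5.1, 5.2, 5.8, 6, 7.1, 7.7, 7.7, 9.3
The 2 values of 7.7 occupy positions 7–8 → each gets rank 7.

6, 7, 5, 9, 3, 1, 7, 4, 2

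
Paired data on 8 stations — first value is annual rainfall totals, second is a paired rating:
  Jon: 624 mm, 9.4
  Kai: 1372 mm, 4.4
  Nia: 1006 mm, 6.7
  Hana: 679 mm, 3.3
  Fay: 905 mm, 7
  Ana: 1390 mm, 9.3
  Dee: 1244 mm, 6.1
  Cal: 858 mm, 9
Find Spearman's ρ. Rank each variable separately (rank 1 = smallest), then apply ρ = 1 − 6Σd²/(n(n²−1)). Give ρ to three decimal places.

-0.143

Ranks of variable 1: 1, 7, 5, 2, 4, 8, 6, 3
Ranks of variable 2: 8, 2, 4, 1, 5, 7, 3, 6
d = r₁ − r₂: -7, 5, 1, 1, -1, 1, 3, -3
d²: 49, 25, 1, 1, 1, 1, 9, 9; Σd² = 96
ρ = 1 − 6·96/(8·63) = 1 − 576/504 = -0.143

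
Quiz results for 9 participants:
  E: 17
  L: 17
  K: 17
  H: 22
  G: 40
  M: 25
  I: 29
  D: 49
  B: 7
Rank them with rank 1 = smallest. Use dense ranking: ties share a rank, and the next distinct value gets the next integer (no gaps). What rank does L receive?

2

Sorted (ascending): 7, 17, 17, 17, 22, 25, 29, 40, 49
The 3 values of 17 share dense rank 2.
Remaining distinct values take the next consecutive integers.
L has value 17 → rank 2.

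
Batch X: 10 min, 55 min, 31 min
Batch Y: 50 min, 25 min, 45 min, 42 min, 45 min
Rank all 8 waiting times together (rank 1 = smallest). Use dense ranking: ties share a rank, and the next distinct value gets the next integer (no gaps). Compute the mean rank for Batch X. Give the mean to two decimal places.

Sorted (ascending): 10, 25, 31, 42, 45, 45, 50, 55
The 2 values of 45 share dense rank 5.
Remaining distinct values take the next consecutive integers.
Batch X values → pooled ranks: 10→1, 55→7, 31→3
Mean rank = (1 + 7 + 3) / 3 = 3.67

3.67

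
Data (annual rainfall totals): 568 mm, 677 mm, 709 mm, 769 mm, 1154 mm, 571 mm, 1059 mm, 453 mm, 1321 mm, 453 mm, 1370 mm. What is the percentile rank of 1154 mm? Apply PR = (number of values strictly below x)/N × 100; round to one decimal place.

72.7

N = 11.
Strictly below 1154: 8. Equal to 1154: 1.
PR = 8/11 × 100 = 72.7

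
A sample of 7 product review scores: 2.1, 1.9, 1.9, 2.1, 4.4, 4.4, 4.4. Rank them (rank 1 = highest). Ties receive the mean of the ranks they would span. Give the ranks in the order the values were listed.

4.5, 6.5, 6.5, 4.5, 2, 2, 2

Sorted (descending): 4.4, 4.4, 4.4, 2.1, 2.1, 1.9, 1.9
The 3 values of 4.4 occupy positions 1–3 → average rank 2.
The 2 values of 2.1 occupy positions 4–5 → average rank (4+5)/2 = 4.5.
The 2 values of 1.9 occupy positions 6–7 → average rank (6+7)/2 = 6.5.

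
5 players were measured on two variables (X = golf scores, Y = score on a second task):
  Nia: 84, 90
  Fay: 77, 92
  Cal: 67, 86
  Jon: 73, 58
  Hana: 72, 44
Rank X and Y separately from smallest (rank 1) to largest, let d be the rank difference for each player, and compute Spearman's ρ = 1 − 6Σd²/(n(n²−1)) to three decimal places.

0.600

Ranks of variable 1: 5, 4, 1, 3, 2
Ranks of variable 2: 4, 5, 3, 2, 1
d = r₁ − r₂: 1, -1, -2, 1, 1
d²: 1, 1, 4, 1, 1; Σd² = 8
ρ = 1 − 6·8/(5·24) = 1 − 48/120 = 0.600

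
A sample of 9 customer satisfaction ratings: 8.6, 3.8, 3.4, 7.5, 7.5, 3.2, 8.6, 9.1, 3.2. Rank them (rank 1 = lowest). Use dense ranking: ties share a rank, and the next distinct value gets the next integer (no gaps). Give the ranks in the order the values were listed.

Sorted (ascending): 3.2, 3.2, 3.4, 3.8, 7.5, 7.5, 8.6, 8.6, 9.1
The 2 values of 3.2 share dense rank 1.
The 2 values of 7.5 share dense rank 4.
The 2 values of 8.6 share dense rank 5.
Remaining distinct values take the next consecutive integers.

5, 3, 2, 4, 4, 1, 5, 6, 1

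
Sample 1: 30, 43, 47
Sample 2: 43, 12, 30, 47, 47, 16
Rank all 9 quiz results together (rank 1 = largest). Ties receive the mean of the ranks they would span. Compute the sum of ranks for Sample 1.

Sorted (descending): 47, 47, 47, 43, 43, 30, 30, 16, 12
The 3 values of 47 occupy positions 1–3 → average rank 2.
The 2 values of 43 occupy positions 4–5 → average rank (4+5)/2 = 4.5.
The 2 values of 30 occupy positions 6–7 → average rank (6+7)/2 = 6.5.
Sample 1 values → pooled ranks: 30→6.5, 43→4.5, 47→2
Rank sum = 6.5 + 4.5 + 2 = 13

13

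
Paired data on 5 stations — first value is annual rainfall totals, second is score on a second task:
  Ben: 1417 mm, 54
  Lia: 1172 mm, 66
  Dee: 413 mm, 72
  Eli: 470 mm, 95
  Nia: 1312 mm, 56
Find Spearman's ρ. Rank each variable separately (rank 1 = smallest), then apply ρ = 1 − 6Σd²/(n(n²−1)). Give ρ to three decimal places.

-0.900

Ranks of variable 1: 5, 3, 1, 2, 4
Ranks of variable 2: 1, 3, 4, 5, 2
d = r₁ − r₂: 4, 0, -3, -3, 2
d²: 16, 0, 9, 9, 4; Σd² = 38
ρ = 1 − 6·38/(5·24) = 1 − 228/120 = -0.900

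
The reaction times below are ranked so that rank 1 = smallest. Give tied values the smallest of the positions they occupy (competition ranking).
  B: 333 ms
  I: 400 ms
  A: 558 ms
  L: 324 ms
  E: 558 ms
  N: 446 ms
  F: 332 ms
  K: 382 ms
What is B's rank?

3

Sorted (ascending): 324, 332, 333, 382, 400, 446, 558, 558
The 2 values of 558 occupy positions 7–8 → each gets rank 7.
B has value 333 ms → rank 3.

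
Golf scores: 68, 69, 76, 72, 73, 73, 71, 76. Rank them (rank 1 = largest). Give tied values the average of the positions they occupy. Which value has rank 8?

68

Sorted (descending): 76, 76, 73, 73, 72, 71, 69, 68
The 2 values of 76 occupy positions 1–2 → average rank (1+2)/2 = 1.5.
The 2 values of 73 occupy positions 3–4 → average rank (3+4)/2 = 3.5.
Rank 8 → value 68.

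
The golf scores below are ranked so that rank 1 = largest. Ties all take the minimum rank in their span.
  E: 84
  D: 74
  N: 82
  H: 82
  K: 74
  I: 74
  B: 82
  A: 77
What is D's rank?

6

Sorted (descending): 84, 82, 82, 82, 77, 74, 74, 74
The 3 values of 82 occupy positions 2–4 → each gets rank 2.
The 3 values of 74 occupy positions 6–8 → each gets rank 6.
D has value 74 → rank 6.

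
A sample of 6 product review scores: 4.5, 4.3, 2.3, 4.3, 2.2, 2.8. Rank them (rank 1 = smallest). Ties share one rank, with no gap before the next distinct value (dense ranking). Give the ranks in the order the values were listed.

5, 4, 2, 4, 1, 3

Sorted (ascending): 2.2, 2.3, 2.8, 4.3, 4.3, 4.5
The 2 values of 4.3 share dense rank 4.
Remaining distinct values take the next consecutive integers.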